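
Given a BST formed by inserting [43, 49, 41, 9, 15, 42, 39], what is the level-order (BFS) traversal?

Tree insertion order: [43, 49, 41, 9, 15, 42, 39]
Tree (level-order array): [43, 41, 49, 9, 42, None, None, None, 15, None, None, None, 39]
BFS from the root, enqueuing left then right child of each popped node:
  queue [43] -> pop 43, enqueue [41, 49], visited so far: [43]
  queue [41, 49] -> pop 41, enqueue [9, 42], visited so far: [43, 41]
  queue [49, 9, 42] -> pop 49, enqueue [none], visited so far: [43, 41, 49]
  queue [9, 42] -> pop 9, enqueue [15], visited so far: [43, 41, 49, 9]
  queue [42, 15] -> pop 42, enqueue [none], visited so far: [43, 41, 49, 9, 42]
  queue [15] -> pop 15, enqueue [39], visited so far: [43, 41, 49, 9, 42, 15]
  queue [39] -> pop 39, enqueue [none], visited so far: [43, 41, 49, 9, 42, 15, 39]
Result: [43, 41, 49, 9, 42, 15, 39]


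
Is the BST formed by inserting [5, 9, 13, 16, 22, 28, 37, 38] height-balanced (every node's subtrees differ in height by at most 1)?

Tree (level-order array): [5, None, 9, None, 13, None, 16, None, 22, None, 28, None, 37, None, 38]
Definition: a tree is height-balanced if, at every node, |h(left) - h(right)| <= 1 (empty subtree has height -1).
Bottom-up per-node check:
  node 38: h_left=-1, h_right=-1, diff=0 [OK], height=0
  node 37: h_left=-1, h_right=0, diff=1 [OK], height=1
  node 28: h_left=-1, h_right=1, diff=2 [FAIL (|-1-1|=2 > 1)], height=2
  node 22: h_left=-1, h_right=2, diff=3 [FAIL (|-1-2|=3 > 1)], height=3
  node 16: h_left=-1, h_right=3, diff=4 [FAIL (|-1-3|=4 > 1)], height=4
  node 13: h_left=-1, h_right=4, diff=5 [FAIL (|-1-4|=5 > 1)], height=5
  node 9: h_left=-1, h_right=5, diff=6 [FAIL (|-1-5|=6 > 1)], height=6
  node 5: h_left=-1, h_right=6, diff=7 [FAIL (|-1-6|=7 > 1)], height=7
Node 28 violates the condition: |-1 - 1| = 2 > 1.
Result: Not balanced


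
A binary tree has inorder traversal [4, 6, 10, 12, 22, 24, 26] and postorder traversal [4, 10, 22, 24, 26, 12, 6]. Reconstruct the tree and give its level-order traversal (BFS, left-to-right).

Inorder:   [4, 6, 10, 12, 22, 24, 26]
Postorder: [4, 10, 22, 24, 26, 12, 6]
Algorithm: postorder visits root last, so walk postorder right-to-left;
each value is the root of the current inorder slice — split it at that
value, recurse on the right subtree first, then the left.
Recursive splits:
  root=6; inorder splits into left=[4], right=[10, 12, 22, 24, 26]
  root=12; inorder splits into left=[10], right=[22, 24, 26]
  root=26; inorder splits into left=[22, 24], right=[]
  root=24; inorder splits into left=[22], right=[]
  root=22; inorder splits into left=[], right=[]
  root=10; inorder splits into left=[], right=[]
  root=4; inorder splits into left=[], right=[]
Reconstructed level-order: [6, 4, 12, 10, 26, 24, 22]


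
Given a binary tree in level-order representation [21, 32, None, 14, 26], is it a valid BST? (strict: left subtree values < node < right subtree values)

Level-order array: [21, 32, None, 14, 26]
Validate using subtree bounds (lo, hi): at each node, require lo < value < hi,
then recurse left with hi=value and right with lo=value.
Preorder trace (stopping at first violation):
  at node 21 with bounds (-inf, +inf): OK
  at node 32 with bounds (-inf, 21): VIOLATION
Node 32 violates its bound: not (-inf < 32 < 21).
Result: Not a valid BST


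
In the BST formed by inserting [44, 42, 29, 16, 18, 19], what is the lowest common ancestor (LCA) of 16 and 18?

Tree insertion order: [44, 42, 29, 16, 18, 19]
Tree (level-order array): [44, 42, None, 29, None, 16, None, None, 18, None, 19]
In a BST, the LCA of p=16, q=18 is the first node v on the
root-to-leaf path with p <= v <= q (go left if both < v, right if both > v).
Walk from root:
  at 44: both 16 and 18 < 44, go left
  at 42: both 16 and 18 < 42, go left
  at 29: both 16 and 18 < 29, go left
  at 16: 16 <= 16 <= 18, this is the LCA
LCA = 16


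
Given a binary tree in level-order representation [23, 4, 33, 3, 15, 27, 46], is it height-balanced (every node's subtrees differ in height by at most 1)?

Tree (level-order array): [23, 4, 33, 3, 15, 27, 46]
Definition: a tree is height-balanced if, at every node, |h(left) - h(right)| <= 1 (empty subtree has height -1).
Bottom-up per-node check:
  node 3: h_left=-1, h_right=-1, diff=0 [OK], height=0
  node 15: h_left=-1, h_right=-1, diff=0 [OK], height=0
  node 4: h_left=0, h_right=0, diff=0 [OK], height=1
  node 27: h_left=-1, h_right=-1, diff=0 [OK], height=0
  node 46: h_left=-1, h_right=-1, diff=0 [OK], height=0
  node 33: h_left=0, h_right=0, diff=0 [OK], height=1
  node 23: h_left=1, h_right=1, diff=0 [OK], height=2
All nodes satisfy the balance condition.
Result: Balanced


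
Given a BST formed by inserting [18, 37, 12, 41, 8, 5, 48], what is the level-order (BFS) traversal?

Tree insertion order: [18, 37, 12, 41, 8, 5, 48]
Tree (level-order array): [18, 12, 37, 8, None, None, 41, 5, None, None, 48]
BFS from the root, enqueuing left then right child of each popped node:
  queue [18] -> pop 18, enqueue [12, 37], visited so far: [18]
  queue [12, 37] -> pop 12, enqueue [8], visited so far: [18, 12]
  queue [37, 8] -> pop 37, enqueue [41], visited so far: [18, 12, 37]
  queue [8, 41] -> pop 8, enqueue [5], visited so far: [18, 12, 37, 8]
  queue [41, 5] -> pop 41, enqueue [48], visited so far: [18, 12, 37, 8, 41]
  queue [5, 48] -> pop 5, enqueue [none], visited so far: [18, 12, 37, 8, 41, 5]
  queue [48] -> pop 48, enqueue [none], visited so far: [18, 12, 37, 8, 41, 5, 48]
Result: [18, 12, 37, 8, 41, 5, 48]


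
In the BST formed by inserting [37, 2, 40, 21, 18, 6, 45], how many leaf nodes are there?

Tree built from: [37, 2, 40, 21, 18, 6, 45]
Tree (level-order array): [37, 2, 40, None, 21, None, 45, 18, None, None, None, 6]
Rule: A leaf has 0 children.
Per-node child counts:
  node 37: 2 child(ren)
  node 2: 1 child(ren)
  node 21: 1 child(ren)
  node 18: 1 child(ren)
  node 6: 0 child(ren)
  node 40: 1 child(ren)
  node 45: 0 child(ren)
Matching nodes: [6, 45]
Count of leaf nodes: 2


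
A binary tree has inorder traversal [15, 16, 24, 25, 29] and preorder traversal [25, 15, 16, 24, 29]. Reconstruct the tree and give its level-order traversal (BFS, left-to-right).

Inorder:  [15, 16, 24, 25, 29]
Preorder: [25, 15, 16, 24, 29]
Algorithm: preorder visits root first, so consume preorder in order;
for each root, split the current inorder slice at that value into
left-subtree inorder and right-subtree inorder, then recurse.
Recursive splits:
  root=25; inorder splits into left=[15, 16, 24], right=[29]
  root=15; inorder splits into left=[], right=[16, 24]
  root=16; inorder splits into left=[], right=[24]
  root=24; inorder splits into left=[], right=[]
  root=29; inorder splits into left=[], right=[]
Reconstructed level-order: [25, 15, 29, 16, 24]


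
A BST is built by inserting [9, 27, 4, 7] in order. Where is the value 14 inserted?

Starting tree (level order): [9, 4, 27, None, 7]
Insertion path: 9 -> 27
Result: insert 14 as left child of 27
Final tree (level order): [9, 4, 27, None, 7, 14]


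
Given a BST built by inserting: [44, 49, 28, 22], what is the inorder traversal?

Tree insertion order: [44, 49, 28, 22]
Tree (level-order array): [44, 28, 49, 22]
Inorder traversal: [22, 28, 44, 49]


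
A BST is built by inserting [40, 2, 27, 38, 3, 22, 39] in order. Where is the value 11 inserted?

Starting tree (level order): [40, 2, None, None, 27, 3, 38, None, 22, None, 39]
Insertion path: 40 -> 2 -> 27 -> 3 -> 22
Result: insert 11 as left child of 22
Final tree (level order): [40, 2, None, None, 27, 3, 38, None, 22, None, 39, 11]


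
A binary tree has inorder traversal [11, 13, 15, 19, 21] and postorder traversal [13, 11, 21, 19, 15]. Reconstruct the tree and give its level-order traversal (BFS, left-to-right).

Inorder:   [11, 13, 15, 19, 21]
Postorder: [13, 11, 21, 19, 15]
Algorithm: postorder visits root last, so walk postorder right-to-left;
each value is the root of the current inorder slice — split it at that
value, recurse on the right subtree first, then the left.
Recursive splits:
  root=15; inorder splits into left=[11, 13], right=[19, 21]
  root=19; inorder splits into left=[], right=[21]
  root=21; inorder splits into left=[], right=[]
  root=11; inorder splits into left=[], right=[13]
  root=13; inorder splits into left=[], right=[]
Reconstructed level-order: [15, 11, 19, 13, 21]


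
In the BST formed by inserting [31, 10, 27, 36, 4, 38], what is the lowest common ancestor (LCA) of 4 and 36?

Tree insertion order: [31, 10, 27, 36, 4, 38]
Tree (level-order array): [31, 10, 36, 4, 27, None, 38]
In a BST, the LCA of p=4, q=36 is the first node v on the
root-to-leaf path with p <= v <= q (go left if both < v, right if both > v).
Walk from root:
  at 31: 4 <= 31 <= 36, this is the LCA
LCA = 31


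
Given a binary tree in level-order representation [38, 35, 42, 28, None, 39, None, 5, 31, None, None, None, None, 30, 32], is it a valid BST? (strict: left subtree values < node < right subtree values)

Level-order array: [38, 35, 42, 28, None, 39, None, 5, 31, None, None, None, None, 30, 32]
Validate using subtree bounds (lo, hi): at each node, require lo < value < hi,
then recurse left with hi=value and right with lo=value.
Preorder trace (stopping at first violation):
  at node 38 with bounds (-inf, +inf): OK
  at node 35 with bounds (-inf, 38): OK
  at node 28 with bounds (-inf, 35): OK
  at node 5 with bounds (-inf, 28): OK
  at node 31 with bounds (28, 35): OK
  at node 30 with bounds (28, 31): OK
  at node 32 with bounds (31, 35): OK
  at node 42 with bounds (38, +inf): OK
  at node 39 with bounds (38, 42): OK
No violation found at any node.
Result: Valid BST


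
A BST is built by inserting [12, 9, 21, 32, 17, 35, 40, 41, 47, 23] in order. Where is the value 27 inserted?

Starting tree (level order): [12, 9, 21, None, None, 17, 32, None, None, 23, 35, None, None, None, 40, None, 41, None, 47]
Insertion path: 12 -> 21 -> 32 -> 23
Result: insert 27 as right child of 23
Final tree (level order): [12, 9, 21, None, None, 17, 32, None, None, 23, 35, None, 27, None, 40, None, None, None, 41, None, 47]


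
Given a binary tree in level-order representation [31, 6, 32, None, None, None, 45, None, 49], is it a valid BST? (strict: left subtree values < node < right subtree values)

Level-order array: [31, 6, 32, None, None, None, 45, None, 49]
Validate using subtree bounds (lo, hi): at each node, require lo < value < hi,
then recurse left with hi=value and right with lo=value.
Preorder trace (stopping at first violation):
  at node 31 with bounds (-inf, +inf): OK
  at node 6 with bounds (-inf, 31): OK
  at node 32 with bounds (31, +inf): OK
  at node 45 with bounds (32, +inf): OK
  at node 49 with bounds (45, +inf): OK
No violation found at any node.
Result: Valid BST


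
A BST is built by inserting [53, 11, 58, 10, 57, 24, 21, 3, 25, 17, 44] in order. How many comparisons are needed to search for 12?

Search path for 12: 53 -> 11 -> 24 -> 21 -> 17
Found: False
Comparisons: 5


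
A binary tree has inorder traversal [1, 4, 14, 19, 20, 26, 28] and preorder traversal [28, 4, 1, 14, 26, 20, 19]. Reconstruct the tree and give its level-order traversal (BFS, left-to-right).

Inorder:  [1, 4, 14, 19, 20, 26, 28]
Preorder: [28, 4, 1, 14, 26, 20, 19]
Algorithm: preorder visits root first, so consume preorder in order;
for each root, split the current inorder slice at that value into
left-subtree inorder and right-subtree inorder, then recurse.
Recursive splits:
  root=28; inorder splits into left=[1, 4, 14, 19, 20, 26], right=[]
  root=4; inorder splits into left=[1], right=[14, 19, 20, 26]
  root=1; inorder splits into left=[], right=[]
  root=14; inorder splits into left=[], right=[19, 20, 26]
  root=26; inorder splits into left=[19, 20], right=[]
  root=20; inorder splits into left=[19], right=[]
  root=19; inorder splits into left=[], right=[]
Reconstructed level-order: [28, 4, 1, 14, 26, 20, 19]


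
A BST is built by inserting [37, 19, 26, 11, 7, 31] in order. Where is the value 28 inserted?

Starting tree (level order): [37, 19, None, 11, 26, 7, None, None, 31]
Insertion path: 37 -> 19 -> 26 -> 31
Result: insert 28 as left child of 31
Final tree (level order): [37, 19, None, 11, 26, 7, None, None, 31, None, None, 28]


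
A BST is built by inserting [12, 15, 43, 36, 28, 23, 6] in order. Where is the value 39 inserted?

Starting tree (level order): [12, 6, 15, None, None, None, 43, 36, None, 28, None, 23]
Insertion path: 12 -> 15 -> 43 -> 36
Result: insert 39 as right child of 36
Final tree (level order): [12, 6, 15, None, None, None, 43, 36, None, 28, 39, 23]


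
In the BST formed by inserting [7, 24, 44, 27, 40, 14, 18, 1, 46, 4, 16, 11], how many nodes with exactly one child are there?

Tree built from: [7, 24, 44, 27, 40, 14, 18, 1, 46, 4, 16, 11]
Tree (level-order array): [7, 1, 24, None, 4, 14, 44, None, None, 11, 18, 27, 46, None, None, 16, None, None, 40]
Rule: These are nodes with exactly 1 non-null child.
Per-node child counts:
  node 7: 2 child(ren)
  node 1: 1 child(ren)
  node 4: 0 child(ren)
  node 24: 2 child(ren)
  node 14: 2 child(ren)
  node 11: 0 child(ren)
  node 18: 1 child(ren)
  node 16: 0 child(ren)
  node 44: 2 child(ren)
  node 27: 1 child(ren)
  node 40: 0 child(ren)
  node 46: 0 child(ren)
Matching nodes: [1, 18, 27]
Count of nodes with exactly one child: 3


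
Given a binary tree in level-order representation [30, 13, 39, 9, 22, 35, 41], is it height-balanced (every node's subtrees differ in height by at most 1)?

Tree (level-order array): [30, 13, 39, 9, 22, 35, 41]
Definition: a tree is height-balanced if, at every node, |h(left) - h(right)| <= 1 (empty subtree has height -1).
Bottom-up per-node check:
  node 9: h_left=-1, h_right=-1, diff=0 [OK], height=0
  node 22: h_left=-1, h_right=-1, diff=0 [OK], height=0
  node 13: h_left=0, h_right=0, diff=0 [OK], height=1
  node 35: h_left=-1, h_right=-1, diff=0 [OK], height=0
  node 41: h_left=-1, h_right=-1, diff=0 [OK], height=0
  node 39: h_left=0, h_right=0, diff=0 [OK], height=1
  node 30: h_left=1, h_right=1, diff=0 [OK], height=2
All nodes satisfy the balance condition.
Result: Balanced


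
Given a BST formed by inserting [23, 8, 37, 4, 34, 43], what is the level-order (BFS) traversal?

Tree insertion order: [23, 8, 37, 4, 34, 43]
Tree (level-order array): [23, 8, 37, 4, None, 34, 43]
BFS from the root, enqueuing left then right child of each popped node:
  queue [23] -> pop 23, enqueue [8, 37], visited so far: [23]
  queue [8, 37] -> pop 8, enqueue [4], visited so far: [23, 8]
  queue [37, 4] -> pop 37, enqueue [34, 43], visited so far: [23, 8, 37]
  queue [4, 34, 43] -> pop 4, enqueue [none], visited so far: [23, 8, 37, 4]
  queue [34, 43] -> pop 34, enqueue [none], visited so far: [23, 8, 37, 4, 34]
  queue [43] -> pop 43, enqueue [none], visited so far: [23, 8, 37, 4, 34, 43]
Result: [23, 8, 37, 4, 34, 43]


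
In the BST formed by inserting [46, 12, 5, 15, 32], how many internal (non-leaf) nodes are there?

Tree built from: [46, 12, 5, 15, 32]
Tree (level-order array): [46, 12, None, 5, 15, None, None, None, 32]
Rule: An internal node has at least one child.
Per-node child counts:
  node 46: 1 child(ren)
  node 12: 2 child(ren)
  node 5: 0 child(ren)
  node 15: 1 child(ren)
  node 32: 0 child(ren)
Matching nodes: [46, 12, 15]
Count of internal (non-leaf) nodes: 3


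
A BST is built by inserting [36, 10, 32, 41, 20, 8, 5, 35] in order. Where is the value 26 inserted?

Starting tree (level order): [36, 10, 41, 8, 32, None, None, 5, None, 20, 35]
Insertion path: 36 -> 10 -> 32 -> 20
Result: insert 26 as right child of 20
Final tree (level order): [36, 10, 41, 8, 32, None, None, 5, None, 20, 35, None, None, None, 26]


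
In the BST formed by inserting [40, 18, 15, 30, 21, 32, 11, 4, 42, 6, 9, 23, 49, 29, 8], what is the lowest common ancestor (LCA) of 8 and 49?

Tree insertion order: [40, 18, 15, 30, 21, 32, 11, 4, 42, 6, 9, 23, 49, 29, 8]
Tree (level-order array): [40, 18, 42, 15, 30, None, 49, 11, None, 21, 32, None, None, 4, None, None, 23, None, None, None, 6, None, 29, None, 9, None, None, 8]
In a BST, the LCA of p=8, q=49 is the first node v on the
root-to-leaf path with p <= v <= q (go left if both < v, right if both > v).
Walk from root:
  at 40: 8 <= 40 <= 49, this is the LCA
LCA = 40


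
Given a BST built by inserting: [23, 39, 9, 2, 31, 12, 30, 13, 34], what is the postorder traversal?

Tree insertion order: [23, 39, 9, 2, 31, 12, 30, 13, 34]
Tree (level-order array): [23, 9, 39, 2, 12, 31, None, None, None, None, 13, 30, 34]
Postorder traversal: [2, 13, 12, 9, 30, 34, 31, 39, 23]


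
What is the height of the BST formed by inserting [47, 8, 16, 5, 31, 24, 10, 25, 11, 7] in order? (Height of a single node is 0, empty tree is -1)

Insertion order: [47, 8, 16, 5, 31, 24, 10, 25, 11, 7]
Tree (level-order array): [47, 8, None, 5, 16, None, 7, 10, 31, None, None, None, 11, 24, None, None, None, None, 25]
Compute height bottom-up (empty subtree = -1):
  height(7) = 1 + max(-1, -1) = 0
  height(5) = 1 + max(-1, 0) = 1
  height(11) = 1 + max(-1, -1) = 0
  height(10) = 1 + max(-1, 0) = 1
  height(25) = 1 + max(-1, -1) = 0
  height(24) = 1 + max(-1, 0) = 1
  height(31) = 1 + max(1, -1) = 2
  height(16) = 1 + max(1, 2) = 3
  height(8) = 1 + max(1, 3) = 4
  height(47) = 1 + max(4, -1) = 5
Height = 5


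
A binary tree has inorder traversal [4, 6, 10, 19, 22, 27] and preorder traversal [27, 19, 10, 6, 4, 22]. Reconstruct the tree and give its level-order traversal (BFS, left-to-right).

Inorder:  [4, 6, 10, 19, 22, 27]
Preorder: [27, 19, 10, 6, 4, 22]
Algorithm: preorder visits root first, so consume preorder in order;
for each root, split the current inorder slice at that value into
left-subtree inorder and right-subtree inorder, then recurse.
Recursive splits:
  root=27; inorder splits into left=[4, 6, 10, 19, 22], right=[]
  root=19; inorder splits into left=[4, 6, 10], right=[22]
  root=10; inorder splits into left=[4, 6], right=[]
  root=6; inorder splits into left=[4], right=[]
  root=4; inorder splits into left=[], right=[]
  root=22; inorder splits into left=[], right=[]
Reconstructed level-order: [27, 19, 10, 22, 6, 4]


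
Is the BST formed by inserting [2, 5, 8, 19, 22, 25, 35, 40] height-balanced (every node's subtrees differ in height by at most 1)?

Tree (level-order array): [2, None, 5, None, 8, None, 19, None, 22, None, 25, None, 35, None, 40]
Definition: a tree is height-balanced if, at every node, |h(left) - h(right)| <= 1 (empty subtree has height -1).
Bottom-up per-node check:
  node 40: h_left=-1, h_right=-1, diff=0 [OK], height=0
  node 35: h_left=-1, h_right=0, diff=1 [OK], height=1
  node 25: h_left=-1, h_right=1, diff=2 [FAIL (|-1-1|=2 > 1)], height=2
  node 22: h_left=-1, h_right=2, diff=3 [FAIL (|-1-2|=3 > 1)], height=3
  node 19: h_left=-1, h_right=3, diff=4 [FAIL (|-1-3|=4 > 1)], height=4
  node 8: h_left=-1, h_right=4, diff=5 [FAIL (|-1-4|=5 > 1)], height=5
  node 5: h_left=-1, h_right=5, diff=6 [FAIL (|-1-5|=6 > 1)], height=6
  node 2: h_left=-1, h_right=6, diff=7 [FAIL (|-1-6|=7 > 1)], height=7
Node 25 violates the condition: |-1 - 1| = 2 > 1.
Result: Not balanced


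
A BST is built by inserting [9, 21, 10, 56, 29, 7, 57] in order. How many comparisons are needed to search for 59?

Search path for 59: 9 -> 21 -> 56 -> 57
Found: False
Comparisons: 4


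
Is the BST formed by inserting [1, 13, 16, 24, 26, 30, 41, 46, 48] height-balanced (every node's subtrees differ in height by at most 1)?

Tree (level-order array): [1, None, 13, None, 16, None, 24, None, 26, None, 30, None, 41, None, 46, None, 48]
Definition: a tree is height-balanced if, at every node, |h(left) - h(right)| <= 1 (empty subtree has height -1).
Bottom-up per-node check:
  node 48: h_left=-1, h_right=-1, diff=0 [OK], height=0
  node 46: h_left=-1, h_right=0, diff=1 [OK], height=1
  node 41: h_left=-1, h_right=1, diff=2 [FAIL (|-1-1|=2 > 1)], height=2
  node 30: h_left=-1, h_right=2, diff=3 [FAIL (|-1-2|=3 > 1)], height=3
  node 26: h_left=-1, h_right=3, diff=4 [FAIL (|-1-3|=4 > 1)], height=4
  node 24: h_left=-1, h_right=4, diff=5 [FAIL (|-1-4|=5 > 1)], height=5
  node 16: h_left=-1, h_right=5, diff=6 [FAIL (|-1-5|=6 > 1)], height=6
  node 13: h_left=-1, h_right=6, diff=7 [FAIL (|-1-6|=7 > 1)], height=7
  node 1: h_left=-1, h_right=7, diff=8 [FAIL (|-1-7|=8 > 1)], height=8
Node 41 violates the condition: |-1 - 1| = 2 > 1.
Result: Not balanced


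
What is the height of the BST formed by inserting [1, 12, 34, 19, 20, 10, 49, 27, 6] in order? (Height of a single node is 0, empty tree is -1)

Insertion order: [1, 12, 34, 19, 20, 10, 49, 27, 6]
Tree (level-order array): [1, None, 12, 10, 34, 6, None, 19, 49, None, None, None, 20, None, None, None, 27]
Compute height bottom-up (empty subtree = -1):
  height(6) = 1 + max(-1, -1) = 0
  height(10) = 1 + max(0, -1) = 1
  height(27) = 1 + max(-1, -1) = 0
  height(20) = 1 + max(-1, 0) = 1
  height(19) = 1 + max(-1, 1) = 2
  height(49) = 1 + max(-1, -1) = 0
  height(34) = 1 + max(2, 0) = 3
  height(12) = 1 + max(1, 3) = 4
  height(1) = 1 + max(-1, 4) = 5
Height = 5


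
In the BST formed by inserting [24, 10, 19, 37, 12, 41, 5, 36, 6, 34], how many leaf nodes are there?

Tree built from: [24, 10, 19, 37, 12, 41, 5, 36, 6, 34]
Tree (level-order array): [24, 10, 37, 5, 19, 36, 41, None, 6, 12, None, 34]
Rule: A leaf has 0 children.
Per-node child counts:
  node 24: 2 child(ren)
  node 10: 2 child(ren)
  node 5: 1 child(ren)
  node 6: 0 child(ren)
  node 19: 1 child(ren)
  node 12: 0 child(ren)
  node 37: 2 child(ren)
  node 36: 1 child(ren)
  node 34: 0 child(ren)
  node 41: 0 child(ren)
Matching nodes: [6, 12, 34, 41]
Count of leaf nodes: 4


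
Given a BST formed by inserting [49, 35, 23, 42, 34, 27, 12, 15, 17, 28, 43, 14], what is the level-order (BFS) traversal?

Tree insertion order: [49, 35, 23, 42, 34, 27, 12, 15, 17, 28, 43, 14]
Tree (level-order array): [49, 35, None, 23, 42, 12, 34, None, 43, None, 15, 27, None, None, None, 14, 17, None, 28]
BFS from the root, enqueuing left then right child of each popped node:
  queue [49] -> pop 49, enqueue [35], visited so far: [49]
  queue [35] -> pop 35, enqueue [23, 42], visited so far: [49, 35]
  queue [23, 42] -> pop 23, enqueue [12, 34], visited so far: [49, 35, 23]
  queue [42, 12, 34] -> pop 42, enqueue [43], visited so far: [49, 35, 23, 42]
  queue [12, 34, 43] -> pop 12, enqueue [15], visited so far: [49, 35, 23, 42, 12]
  queue [34, 43, 15] -> pop 34, enqueue [27], visited so far: [49, 35, 23, 42, 12, 34]
  queue [43, 15, 27] -> pop 43, enqueue [none], visited so far: [49, 35, 23, 42, 12, 34, 43]
  queue [15, 27] -> pop 15, enqueue [14, 17], visited so far: [49, 35, 23, 42, 12, 34, 43, 15]
  queue [27, 14, 17] -> pop 27, enqueue [28], visited so far: [49, 35, 23, 42, 12, 34, 43, 15, 27]
  queue [14, 17, 28] -> pop 14, enqueue [none], visited so far: [49, 35, 23, 42, 12, 34, 43, 15, 27, 14]
  queue [17, 28] -> pop 17, enqueue [none], visited so far: [49, 35, 23, 42, 12, 34, 43, 15, 27, 14, 17]
  queue [28] -> pop 28, enqueue [none], visited so far: [49, 35, 23, 42, 12, 34, 43, 15, 27, 14, 17, 28]
Result: [49, 35, 23, 42, 12, 34, 43, 15, 27, 14, 17, 28]


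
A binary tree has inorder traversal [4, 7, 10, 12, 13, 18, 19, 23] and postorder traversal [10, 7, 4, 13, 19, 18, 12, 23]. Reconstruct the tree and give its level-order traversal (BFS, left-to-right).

Inorder:   [4, 7, 10, 12, 13, 18, 19, 23]
Postorder: [10, 7, 4, 13, 19, 18, 12, 23]
Algorithm: postorder visits root last, so walk postorder right-to-left;
each value is the root of the current inorder slice — split it at that
value, recurse on the right subtree first, then the left.
Recursive splits:
  root=23; inorder splits into left=[4, 7, 10, 12, 13, 18, 19], right=[]
  root=12; inorder splits into left=[4, 7, 10], right=[13, 18, 19]
  root=18; inorder splits into left=[13], right=[19]
  root=19; inorder splits into left=[], right=[]
  root=13; inorder splits into left=[], right=[]
  root=4; inorder splits into left=[], right=[7, 10]
  root=7; inorder splits into left=[], right=[10]
  root=10; inorder splits into left=[], right=[]
Reconstructed level-order: [23, 12, 4, 18, 7, 13, 19, 10]


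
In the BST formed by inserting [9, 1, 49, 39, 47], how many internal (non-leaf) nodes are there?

Tree built from: [9, 1, 49, 39, 47]
Tree (level-order array): [9, 1, 49, None, None, 39, None, None, 47]
Rule: An internal node has at least one child.
Per-node child counts:
  node 9: 2 child(ren)
  node 1: 0 child(ren)
  node 49: 1 child(ren)
  node 39: 1 child(ren)
  node 47: 0 child(ren)
Matching nodes: [9, 49, 39]
Count of internal (non-leaf) nodes: 3


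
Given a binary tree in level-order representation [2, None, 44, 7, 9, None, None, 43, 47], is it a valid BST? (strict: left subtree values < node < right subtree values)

Level-order array: [2, None, 44, 7, 9, None, None, 43, 47]
Validate using subtree bounds (lo, hi): at each node, require lo < value < hi,
then recurse left with hi=value and right with lo=value.
Preorder trace (stopping at first violation):
  at node 2 with bounds (-inf, +inf): OK
  at node 44 with bounds (2, +inf): OK
  at node 7 with bounds (2, 44): OK
  at node 9 with bounds (44, +inf): VIOLATION
Node 9 violates its bound: not (44 < 9 < +inf).
Result: Not a valid BST


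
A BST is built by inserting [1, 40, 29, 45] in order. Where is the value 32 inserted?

Starting tree (level order): [1, None, 40, 29, 45]
Insertion path: 1 -> 40 -> 29
Result: insert 32 as right child of 29
Final tree (level order): [1, None, 40, 29, 45, None, 32]


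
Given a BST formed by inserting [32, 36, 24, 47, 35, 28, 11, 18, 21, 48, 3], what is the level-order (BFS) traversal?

Tree insertion order: [32, 36, 24, 47, 35, 28, 11, 18, 21, 48, 3]
Tree (level-order array): [32, 24, 36, 11, 28, 35, 47, 3, 18, None, None, None, None, None, 48, None, None, None, 21]
BFS from the root, enqueuing left then right child of each popped node:
  queue [32] -> pop 32, enqueue [24, 36], visited so far: [32]
  queue [24, 36] -> pop 24, enqueue [11, 28], visited so far: [32, 24]
  queue [36, 11, 28] -> pop 36, enqueue [35, 47], visited so far: [32, 24, 36]
  queue [11, 28, 35, 47] -> pop 11, enqueue [3, 18], visited so far: [32, 24, 36, 11]
  queue [28, 35, 47, 3, 18] -> pop 28, enqueue [none], visited so far: [32, 24, 36, 11, 28]
  queue [35, 47, 3, 18] -> pop 35, enqueue [none], visited so far: [32, 24, 36, 11, 28, 35]
  queue [47, 3, 18] -> pop 47, enqueue [48], visited so far: [32, 24, 36, 11, 28, 35, 47]
  queue [3, 18, 48] -> pop 3, enqueue [none], visited so far: [32, 24, 36, 11, 28, 35, 47, 3]
  queue [18, 48] -> pop 18, enqueue [21], visited so far: [32, 24, 36, 11, 28, 35, 47, 3, 18]
  queue [48, 21] -> pop 48, enqueue [none], visited so far: [32, 24, 36, 11, 28, 35, 47, 3, 18, 48]
  queue [21] -> pop 21, enqueue [none], visited so far: [32, 24, 36, 11, 28, 35, 47, 3, 18, 48, 21]
Result: [32, 24, 36, 11, 28, 35, 47, 3, 18, 48, 21]


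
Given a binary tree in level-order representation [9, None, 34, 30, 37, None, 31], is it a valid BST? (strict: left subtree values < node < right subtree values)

Level-order array: [9, None, 34, 30, 37, None, 31]
Validate using subtree bounds (lo, hi): at each node, require lo < value < hi,
then recurse left with hi=value and right with lo=value.
Preorder trace (stopping at first violation):
  at node 9 with bounds (-inf, +inf): OK
  at node 34 with bounds (9, +inf): OK
  at node 30 with bounds (9, 34): OK
  at node 31 with bounds (30, 34): OK
  at node 37 with bounds (34, +inf): OK
No violation found at any node.
Result: Valid BST


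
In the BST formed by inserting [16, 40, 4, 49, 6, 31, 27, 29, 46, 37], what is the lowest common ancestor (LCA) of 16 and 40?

Tree insertion order: [16, 40, 4, 49, 6, 31, 27, 29, 46, 37]
Tree (level-order array): [16, 4, 40, None, 6, 31, 49, None, None, 27, 37, 46, None, None, 29]
In a BST, the LCA of p=16, q=40 is the first node v on the
root-to-leaf path with p <= v <= q (go left if both < v, right if both > v).
Walk from root:
  at 16: 16 <= 16 <= 40, this is the LCA
LCA = 16


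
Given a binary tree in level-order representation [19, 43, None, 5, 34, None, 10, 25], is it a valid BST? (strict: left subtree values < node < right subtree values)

Level-order array: [19, 43, None, 5, 34, None, 10, 25]
Validate using subtree bounds (lo, hi): at each node, require lo < value < hi,
then recurse left with hi=value and right with lo=value.
Preorder trace (stopping at first violation):
  at node 19 with bounds (-inf, +inf): OK
  at node 43 with bounds (-inf, 19): VIOLATION
Node 43 violates its bound: not (-inf < 43 < 19).
Result: Not a valid BST


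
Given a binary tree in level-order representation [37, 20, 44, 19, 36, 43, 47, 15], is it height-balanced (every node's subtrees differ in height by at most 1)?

Tree (level-order array): [37, 20, 44, 19, 36, 43, 47, 15]
Definition: a tree is height-balanced if, at every node, |h(left) - h(right)| <= 1 (empty subtree has height -1).
Bottom-up per-node check:
  node 15: h_left=-1, h_right=-1, diff=0 [OK], height=0
  node 19: h_left=0, h_right=-1, diff=1 [OK], height=1
  node 36: h_left=-1, h_right=-1, diff=0 [OK], height=0
  node 20: h_left=1, h_right=0, diff=1 [OK], height=2
  node 43: h_left=-1, h_right=-1, diff=0 [OK], height=0
  node 47: h_left=-1, h_right=-1, diff=0 [OK], height=0
  node 44: h_left=0, h_right=0, diff=0 [OK], height=1
  node 37: h_left=2, h_right=1, diff=1 [OK], height=3
All nodes satisfy the balance condition.
Result: Balanced


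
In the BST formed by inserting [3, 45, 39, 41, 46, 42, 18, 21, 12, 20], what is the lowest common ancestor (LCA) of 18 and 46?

Tree insertion order: [3, 45, 39, 41, 46, 42, 18, 21, 12, 20]
Tree (level-order array): [3, None, 45, 39, 46, 18, 41, None, None, 12, 21, None, 42, None, None, 20]
In a BST, the LCA of p=18, q=46 is the first node v on the
root-to-leaf path with p <= v <= q (go left if both < v, right if both > v).
Walk from root:
  at 3: both 18 and 46 > 3, go right
  at 45: 18 <= 45 <= 46, this is the LCA
LCA = 45


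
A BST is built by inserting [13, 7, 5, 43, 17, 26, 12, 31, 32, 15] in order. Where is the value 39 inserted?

Starting tree (level order): [13, 7, 43, 5, 12, 17, None, None, None, None, None, 15, 26, None, None, None, 31, None, 32]
Insertion path: 13 -> 43 -> 17 -> 26 -> 31 -> 32
Result: insert 39 as right child of 32
Final tree (level order): [13, 7, 43, 5, 12, 17, None, None, None, None, None, 15, 26, None, None, None, 31, None, 32, None, 39]


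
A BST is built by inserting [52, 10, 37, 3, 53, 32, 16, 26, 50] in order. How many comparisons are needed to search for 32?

Search path for 32: 52 -> 10 -> 37 -> 32
Found: True
Comparisons: 4


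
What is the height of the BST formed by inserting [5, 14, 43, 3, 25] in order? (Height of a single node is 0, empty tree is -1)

Insertion order: [5, 14, 43, 3, 25]
Tree (level-order array): [5, 3, 14, None, None, None, 43, 25]
Compute height bottom-up (empty subtree = -1):
  height(3) = 1 + max(-1, -1) = 0
  height(25) = 1 + max(-1, -1) = 0
  height(43) = 1 + max(0, -1) = 1
  height(14) = 1 + max(-1, 1) = 2
  height(5) = 1 + max(0, 2) = 3
Height = 3


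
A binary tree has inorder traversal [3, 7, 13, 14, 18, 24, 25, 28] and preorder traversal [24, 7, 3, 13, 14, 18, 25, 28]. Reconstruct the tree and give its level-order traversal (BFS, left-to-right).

Inorder:  [3, 7, 13, 14, 18, 24, 25, 28]
Preorder: [24, 7, 3, 13, 14, 18, 25, 28]
Algorithm: preorder visits root first, so consume preorder in order;
for each root, split the current inorder slice at that value into
left-subtree inorder and right-subtree inorder, then recurse.
Recursive splits:
  root=24; inorder splits into left=[3, 7, 13, 14, 18], right=[25, 28]
  root=7; inorder splits into left=[3], right=[13, 14, 18]
  root=3; inorder splits into left=[], right=[]
  root=13; inorder splits into left=[], right=[14, 18]
  root=14; inorder splits into left=[], right=[18]
  root=18; inorder splits into left=[], right=[]
  root=25; inorder splits into left=[], right=[28]
  root=28; inorder splits into left=[], right=[]
Reconstructed level-order: [24, 7, 25, 3, 13, 28, 14, 18]


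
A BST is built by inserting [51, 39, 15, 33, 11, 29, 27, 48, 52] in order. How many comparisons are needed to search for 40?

Search path for 40: 51 -> 39 -> 48
Found: False
Comparisons: 3


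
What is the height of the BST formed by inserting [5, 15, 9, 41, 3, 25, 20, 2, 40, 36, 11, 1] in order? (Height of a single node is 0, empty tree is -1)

Insertion order: [5, 15, 9, 41, 3, 25, 20, 2, 40, 36, 11, 1]
Tree (level-order array): [5, 3, 15, 2, None, 9, 41, 1, None, None, 11, 25, None, None, None, None, None, 20, 40, None, None, 36]
Compute height bottom-up (empty subtree = -1):
  height(1) = 1 + max(-1, -1) = 0
  height(2) = 1 + max(0, -1) = 1
  height(3) = 1 + max(1, -1) = 2
  height(11) = 1 + max(-1, -1) = 0
  height(9) = 1 + max(-1, 0) = 1
  height(20) = 1 + max(-1, -1) = 0
  height(36) = 1 + max(-1, -1) = 0
  height(40) = 1 + max(0, -1) = 1
  height(25) = 1 + max(0, 1) = 2
  height(41) = 1 + max(2, -1) = 3
  height(15) = 1 + max(1, 3) = 4
  height(5) = 1 + max(2, 4) = 5
Height = 5


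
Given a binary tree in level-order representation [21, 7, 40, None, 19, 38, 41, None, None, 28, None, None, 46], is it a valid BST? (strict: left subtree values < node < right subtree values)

Level-order array: [21, 7, 40, None, 19, 38, 41, None, None, 28, None, None, 46]
Validate using subtree bounds (lo, hi): at each node, require lo < value < hi,
then recurse left with hi=value and right with lo=value.
Preorder trace (stopping at first violation):
  at node 21 with bounds (-inf, +inf): OK
  at node 7 with bounds (-inf, 21): OK
  at node 19 with bounds (7, 21): OK
  at node 40 with bounds (21, +inf): OK
  at node 38 with bounds (21, 40): OK
  at node 28 with bounds (21, 38): OK
  at node 41 with bounds (40, +inf): OK
  at node 46 with bounds (41, +inf): OK
No violation found at any node.
Result: Valid BST


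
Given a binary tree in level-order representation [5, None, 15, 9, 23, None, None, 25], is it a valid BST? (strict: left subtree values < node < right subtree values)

Level-order array: [5, None, 15, 9, 23, None, None, 25]
Validate using subtree bounds (lo, hi): at each node, require lo < value < hi,
then recurse left with hi=value and right with lo=value.
Preorder trace (stopping at first violation):
  at node 5 with bounds (-inf, +inf): OK
  at node 15 with bounds (5, +inf): OK
  at node 9 with bounds (5, 15): OK
  at node 23 with bounds (15, +inf): OK
  at node 25 with bounds (15, 23): VIOLATION
Node 25 violates its bound: not (15 < 25 < 23).
Result: Not a valid BST


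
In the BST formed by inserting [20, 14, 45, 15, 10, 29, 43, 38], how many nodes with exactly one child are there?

Tree built from: [20, 14, 45, 15, 10, 29, 43, 38]
Tree (level-order array): [20, 14, 45, 10, 15, 29, None, None, None, None, None, None, 43, 38]
Rule: These are nodes with exactly 1 non-null child.
Per-node child counts:
  node 20: 2 child(ren)
  node 14: 2 child(ren)
  node 10: 0 child(ren)
  node 15: 0 child(ren)
  node 45: 1 child(ren)
  node 29: 1 child(ren)
  node 43: 1 child(ren)
  node 38: 0 child(ren)
Matching nodes: [45, 29, 43]
Count of nodes with exactly one child: 3


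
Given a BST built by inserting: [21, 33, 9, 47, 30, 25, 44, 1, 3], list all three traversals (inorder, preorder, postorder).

Tree insertion order: [21, 33, 9, 47, 30, 25, 44, 1, 3]
Tree (level-order array): [21, 9, 33, 1, None, 30, 47, None, 3, 25, None, 44]
Inorder (L, root, R): [1, 3, 9, 21, 25, 30, 33, 44, 47]
Preorder (root, L, R): [21, 9, 1, 3, 33, 30, 25, 47, 44]
Postorder (L, R, root): [3, 1, 9, 25, 30, 44, 47, 33, 21]


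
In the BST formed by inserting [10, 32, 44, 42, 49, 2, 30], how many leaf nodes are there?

Tree built from: [10, 32, 44, 42, 49, 2, 30]
Tree (level-order array): [10, 2, 32, None, None, 30, 44, None, None, 42, 49]
Rule: A leaf has 0 children.
Per-node child counts:
  node 10: 2 child(ren)
  node 2: 0 child(ren)
  node 32: 2 child(ren)
  node 30: 0 child(ren)
  node 44: 2 child(ren)
  node 42: 0 child(ren)
  node 49: 0 child(ren)
Matching nodes: [2, 30, 42, 49]
Count of leaf nodes: 4


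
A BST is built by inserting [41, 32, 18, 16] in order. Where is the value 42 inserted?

Starting tree (level order): [41, 32, None, 18, None, 16]
Insertion path: 41
Result: insert 42 as right child of 41
Final tree (level order): [41, 32, 42, 18, None, None, None, 16]


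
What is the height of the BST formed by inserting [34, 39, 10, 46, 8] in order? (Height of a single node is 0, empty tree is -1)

Insertion order: [34, 39, 10, 46, 8]
Tree (level-order array): [34, 10, 39, 8, None, None, 46]
Compute height bottom-up (empty subtree = -1):
  height(8) = 1 + max(-1, -1) = 0
  height(10) = 1 + max(0, -1) = 1
  height(46) = 1 + max(-1, -1) = 0
  height(39) = 1 + max(-1, 0) = 1
  height(34) = 1 + max(1, 1) = 2
Height = 2


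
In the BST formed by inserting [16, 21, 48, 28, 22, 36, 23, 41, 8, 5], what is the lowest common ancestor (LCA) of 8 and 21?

Tree insertion order: [16, 21, 48, 28, 22, 36, 23, 41, 8, 5]
Tree (level-order array): [16, 8, 21, 5, None, None, 48, None, None, 28, None, 22, 36, None, 23, None, 41]
In a BST, the LCA of p=8, q=21 is the first node v on the
root-to-leaf path with p <= v <= q (go left if both < v, right if both > v).
Walk from root:
  at 16: 8 <= 16 <= 21, this is the LCA
LCA = 16


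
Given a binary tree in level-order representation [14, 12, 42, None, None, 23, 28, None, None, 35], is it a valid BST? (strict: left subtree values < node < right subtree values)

Level-order array: [14, 12, 42, None, None, 23, 28, None, None, 35]
Validate using subtree bounds (lo, hi): at each node, require lo < value < hi,
then recurse left with hi=value and right with lo=value.
Preorder trace (stopping at first violation):
  at node 14 with bounds (-inf, +inf): OK
  at node 12 with bounds (-inf, 14): OK
  at node 42 with bounds (14, +inf): OK
  at node 23 with bounds (14, 42): OK
  at node 28 with bounds (42, +inf): VIOLATION
Node 28 violates its bound: not (42 < 28 < +inf).
Result: Not a valid BST


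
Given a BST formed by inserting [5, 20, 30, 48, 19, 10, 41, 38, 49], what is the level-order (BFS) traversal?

Tree insertion order: [5, 20, 30, 48, 19, 10, 41, 38, 49]
Tree (level-order array): [5, None, 20, 19, 30, 10, None, None, 48, None, None, 41, 49, 38]
BFS from the root, enqueuing left then right child of each popped node:
  queue [5] -> pop 5, enqueue [20], visited so far: [5]
  queue [20] -> pop 20, enqueue [19, 30], visited so far: [5, 20]
  queue [19, 30] -> pop 19, enqueue [10], visited so far: [5, 20, 19]
  queue [30, 10] -> pop 30, enqueue [48], visited so far: [5, 20, 19, 30]
  queue [10, 48] -> pop 10, enqueue [none], visited so far: [5, 20, 19, 30, 10]
  queue [48] -> pop 48, enqueue [41, 49], visited so far: [5, 20, 19, 30, 10, 48]
  queue [41, 49] -> pop 41, enqueue [38], visited so far: [5, 20, 19, 30, 10, 48, 41]
  queue [49, 38] -> pop 49, enqueue [none], visited so far: [5, 20, 19, 30, 10, 48, 41, 49]
  queue [38] -> pop 38, enqueue [none], visited so far: [5, 20, 19, 30, 10, 48, 41, 49, 38]
Result: [5, 20, 19, 30, 10, 48, 41, 49, 38]


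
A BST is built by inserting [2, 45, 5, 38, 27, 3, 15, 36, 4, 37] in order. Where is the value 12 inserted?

Starting tree (level order): [2, None, 45, 5, None, 3, 38, None, 4, 27, None, None, None, 15, 36, None, None, None, 37]
Insertion path: 2 -> 45 -> 5 -> 38 -> 27 -> 15
Result: insert 12 as left child of 15
Final tree (level order): [2, None, 45, 5, None, 3, 38, None, 4, 27, None, None, None, 15, 36, 12, None, None, 37]


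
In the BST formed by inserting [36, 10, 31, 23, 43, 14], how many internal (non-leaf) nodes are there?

Tree built from: [36, 10, 31, 23, 43, 14]
Tree (level-order array): [36, 10, 43, None, 31, None, None, 23, None, 14]
Rule: An internal node has at least one child.
Per-node child counts:
  node 36: 2 child(ren)
  node 10: 1 child(ren)
  node 31: 1 child(ren)
  node 23: 1 child(ren)
  node 14: 0 child(ren)
  node 43: 0 child(ren)
Matching nodes: [36, 10, 31, 23]
Count of internal (non-leaf) nodes: 4
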